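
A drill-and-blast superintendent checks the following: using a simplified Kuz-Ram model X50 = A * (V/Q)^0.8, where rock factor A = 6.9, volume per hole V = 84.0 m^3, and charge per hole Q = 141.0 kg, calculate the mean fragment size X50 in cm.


Compute V/Q:
V/Q = 84.0 / 141.0 = 0.5957446809
Raise to the power 0.8:
(V/Q)^0.8 = 0.5957446809^0.8 = 0.6607666856
Multiply by A:
X50 = 6.9 * 0.6607666856
= 4.5593 cm

4.5593 cm


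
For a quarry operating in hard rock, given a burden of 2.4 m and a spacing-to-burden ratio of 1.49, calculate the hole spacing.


3.576 m

Spacing = burden * ratio
= 2.4 * 1.49
= 3.576 m


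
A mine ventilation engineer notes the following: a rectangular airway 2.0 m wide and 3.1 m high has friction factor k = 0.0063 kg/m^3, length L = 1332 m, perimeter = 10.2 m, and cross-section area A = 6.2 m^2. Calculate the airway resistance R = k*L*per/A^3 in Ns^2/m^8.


0.3591 Ns^2/m^8

Compute the numerator:
k * L * per = 0.0063 * 1332 * 10.2
= 85.59432
Compute the denominator:
A^3 = 6.2^3 = 238.328
Resistance:
R = 85.59432 / 238.328
= 0.3591 Ns^2/m^8


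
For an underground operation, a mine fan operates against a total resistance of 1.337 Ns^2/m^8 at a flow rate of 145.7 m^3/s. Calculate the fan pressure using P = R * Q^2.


Compute Q^2:
Q^2 = 145.7^2 = 21228.49
Compute pressure:
P = R * Q^2 = 1.337 * 21228.49
= 28382.4911 Pa

28382.4911 Pa


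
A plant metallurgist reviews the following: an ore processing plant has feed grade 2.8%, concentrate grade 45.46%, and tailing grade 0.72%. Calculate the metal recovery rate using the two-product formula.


75.4812%

Using the two-product formula:
R = 100 * c * (f - t) / (f * (c - t))
Numerator = 100 * 45.46 * (2.8 - 0.72)
= 100 * 45.46 * 2.08
= 9455.68
Denominator = 2.8 * (45.46 - 0.72)
= 2.8 * 44.74
= 125.272
R = 9455.68 / 125.272
= 75.4812%


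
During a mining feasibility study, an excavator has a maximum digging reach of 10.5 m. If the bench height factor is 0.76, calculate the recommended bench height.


Bench height = reach * factor
= 10.5 * 0.76
= 7.98 m

7.98 m


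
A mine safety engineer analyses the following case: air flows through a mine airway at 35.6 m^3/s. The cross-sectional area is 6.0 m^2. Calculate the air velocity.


5.9333 m/s

Velocity = flow rate / cross-sectional area
= 35.6 / 6.0
= 5.9333 m/s


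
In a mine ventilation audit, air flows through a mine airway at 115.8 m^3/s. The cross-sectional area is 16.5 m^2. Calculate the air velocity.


7.0182 m/s

Velocity = flow rate / cross-sectional area
= 115.8 / 16.5
= 7.0182 m/s


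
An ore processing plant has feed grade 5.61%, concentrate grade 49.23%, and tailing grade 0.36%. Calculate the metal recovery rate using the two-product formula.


94.2723%

Using the two-product formula:
R = 100 * c * (f - t) / (f * (c - t))
Numerator = 100 * 49.23 * (5.61 - 0.36)
= 100 * 49.23 * 5.25
= 25845.75
Denominator = 5.61 * (49.23 - 0.36)
= 5.61 * 48.87
= 274.1607
R = 25845.75 / 274.1607
= 94.2723%


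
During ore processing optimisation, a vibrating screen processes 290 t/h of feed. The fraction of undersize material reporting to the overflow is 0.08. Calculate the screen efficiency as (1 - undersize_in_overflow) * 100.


92.0%

Screen efficiency = (1 - fraction of undersize in overflow) * 100
= (1 - 0.08) * 100
= 0.92 * 100
= 92.0%


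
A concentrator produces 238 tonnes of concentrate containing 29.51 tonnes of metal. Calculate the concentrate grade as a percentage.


Grade = (metal in concentrate / concentrate mass) * 100
= (29.51 / 238) * 100
= 0.1239915966 * 100
= 12.3992%

12.3992%


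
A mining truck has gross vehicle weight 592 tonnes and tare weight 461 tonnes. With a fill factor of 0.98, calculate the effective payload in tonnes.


Maximum payload = gross - tare
= 592 - 461 = 131 tonnes
Effective payload = max payload * fill factor
= 131 * 0.98
= 128.38 tonnes

128.38 tonnes


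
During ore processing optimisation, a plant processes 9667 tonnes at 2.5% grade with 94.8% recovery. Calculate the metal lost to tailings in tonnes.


12.5671 tonnes

Total metal in feed:
= 9667 * 2.5 / 100 = 241.675 tonnes
Metal recovered:
= 241.675 * 94.8 / 100 = 229.1079 tonnes
Metal lost to tailings:
= 241.675 - 229.1079
= 12.5671 tonnes


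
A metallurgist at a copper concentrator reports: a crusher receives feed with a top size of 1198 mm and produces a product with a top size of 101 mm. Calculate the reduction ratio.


11.8614

Reduction ratio = feed size / product size
= 1198 / 101
= 11.8614


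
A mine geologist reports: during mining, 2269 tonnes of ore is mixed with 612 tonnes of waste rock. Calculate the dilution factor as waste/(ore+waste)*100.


Total material = ore + waste
= 2269 + 612 = 2881 tonnes
Dilution = waste / total * 100
= 612 / 2881 * 100
= 0.2124262409 * 100
= 21.2426%

21.2426%


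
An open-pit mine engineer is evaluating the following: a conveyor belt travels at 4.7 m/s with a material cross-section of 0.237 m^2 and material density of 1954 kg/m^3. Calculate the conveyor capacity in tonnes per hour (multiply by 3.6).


Volumetric flow = speed * area
= 4.7 * 0.237 = 1.1139 m^3/s
Mass flow = volumetric * density
= 1.1139 * 1954 = 2176.5606 kg/s
Convert to t/h: multiply by 3.6
Capacity = 2176.5606 * 3.6
= 7835.6182 t/h

7835.6182 t/h


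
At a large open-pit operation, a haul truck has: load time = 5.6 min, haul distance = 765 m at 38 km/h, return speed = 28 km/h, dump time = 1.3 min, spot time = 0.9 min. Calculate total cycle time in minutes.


10.6472 min

Convert haul speed to m/min: 38 * 1000/60 = 633.3333333 m/min
Haul time = 765 / 633.3333333 = 1.207894737 min
Convert return speed to m/min: 28 * 1000/60 = 466.6666667 m/min
Return time = 765 / 466.6666667 = 1.639285714 min
Total cycle time:
= 5.6 + 1.207894737 + 1.3 + 1.639285714 + 0.9
= 10.6472 min


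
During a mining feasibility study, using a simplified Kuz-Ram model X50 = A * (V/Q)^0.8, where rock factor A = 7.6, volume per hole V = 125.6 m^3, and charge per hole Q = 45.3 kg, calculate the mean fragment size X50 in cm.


17.1841 cm

Compute V/Q:
V/Q = 125.6 / 45.3 = 2.772626932
Raise to the power 0.8:
(V/Q)^0.8 = 2.772626932^0.8 = 2.261065534
Multiply by A:
X50 = 7.6 * 2.261065534
= 17.1841 cm


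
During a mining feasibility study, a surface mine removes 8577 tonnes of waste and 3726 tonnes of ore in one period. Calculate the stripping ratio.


Stripping ratio = waste tonnage / ore tonnage
= 8577 / 3726
= 2.3019

2.3019


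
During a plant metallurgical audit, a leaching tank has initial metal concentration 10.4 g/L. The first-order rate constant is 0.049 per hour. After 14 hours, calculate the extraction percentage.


Compute the exponent:
-k * t = -0.049 * 14 = -0.686
Remaining concentration:
C = 10.4 * exp(-0.686)
= 10.4 * 0.5035863913
= 5.23729847 g/L
Extracted = 10.4 - 5.23729847 = 5.16270153 g/L
Extraction % = 5.16270153 / 10.4 * 100
= 49.6414%

49.6414%


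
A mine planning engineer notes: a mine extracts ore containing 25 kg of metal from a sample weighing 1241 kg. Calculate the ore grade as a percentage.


2.0145%

Ore grade = (metal mass / ore mass) * 100
= (25 / 1241) * 100
= 0.02014504432 * 100
= 2.0145%


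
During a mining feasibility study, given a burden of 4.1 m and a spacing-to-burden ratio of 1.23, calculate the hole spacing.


Spacing = burden * ratio
= 4.1 * 1.23
= 5.043 m

5.043 m


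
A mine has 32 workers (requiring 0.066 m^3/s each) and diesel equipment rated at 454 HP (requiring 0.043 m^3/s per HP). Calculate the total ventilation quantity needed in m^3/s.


Airflow for workers:
Q_people = 32 * 0.066 = 2.112 m^3/s
Airflow for diesel equipment:
Q_diesel = 454 * 0.043 = 19.522 m^3/s
Total ventilation:
Q_total = 2.112 + 19.522
= 21.634 m^3/s

21.634 m^3/s


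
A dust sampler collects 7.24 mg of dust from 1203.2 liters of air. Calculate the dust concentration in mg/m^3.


Convert liters to m^3: 1 m^3 = 1000 L
Concentration = mass / volume * 1000
= 7.24 / 1203.2 * 1000
= 0.006017287234 * 1000
= 6.0173 mg/m^3

6.0173 mg/m^3


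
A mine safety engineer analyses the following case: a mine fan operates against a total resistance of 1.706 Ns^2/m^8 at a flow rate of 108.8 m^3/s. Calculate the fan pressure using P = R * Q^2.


Compute Q^2:
Q^2 = 108.8^2 = 11837.44
Compute pressure:
P = R * Q^2 = 1.706 * 11837.44
= 20194.6726 Pa

20194.6726 Pa


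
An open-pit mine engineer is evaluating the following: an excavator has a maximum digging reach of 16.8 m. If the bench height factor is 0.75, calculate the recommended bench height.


Bench height = reach * factor
= 16.8 * 0.75
= 12.6 m

12.6 m


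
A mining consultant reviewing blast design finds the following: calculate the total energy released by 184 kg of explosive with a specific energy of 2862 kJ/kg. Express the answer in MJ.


Energy = mass * specific_energy / 1000
= 184 * 2862 / 1000
= 526608 / 1000
= 526.608 MJ

526.608 MJ


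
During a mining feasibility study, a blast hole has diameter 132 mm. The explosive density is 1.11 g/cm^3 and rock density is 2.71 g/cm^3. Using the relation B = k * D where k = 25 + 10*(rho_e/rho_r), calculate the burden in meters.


3.8407 m

First, compute k:
rho_e / rho_r = 1.11 / 2.71 = 0.4095940959
k = 25 + 10 * 0.4095940959 = 29.09594096
Then, compute burden:
B = k * D / 1000 = 29.09594096 * 132 / 1000
= 3840.664207 / 1000
= 3.8407 m


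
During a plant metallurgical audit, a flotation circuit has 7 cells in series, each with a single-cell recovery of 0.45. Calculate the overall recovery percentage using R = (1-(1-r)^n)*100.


98.4776%

Complement of single-cell recovery:
1 - r = 1 - 0.45 = 0.55
Raise to power n:
(1 - r)^7 = 0.55^7 = 0.01522435234
Overall recovery:
R = (1 - 0.01522435234) * 100
= 98.4776%


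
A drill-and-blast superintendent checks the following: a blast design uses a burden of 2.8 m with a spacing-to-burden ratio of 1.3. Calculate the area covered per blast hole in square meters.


First, find the spacing:
Spacing = burden * ratio = 2.8 * 1.3
= 3.64 m
Then, calculate the area:
Area = burden * spacing = 2.8 * 3.64
= 10.192 m^2

10.192 m^2


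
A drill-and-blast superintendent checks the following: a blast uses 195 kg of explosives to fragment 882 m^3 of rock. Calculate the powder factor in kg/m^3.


0.2211 kg/m^3

Powder factor = explosive mass / rock volume
= 195 / 882
= 0.2211 kg/m^3


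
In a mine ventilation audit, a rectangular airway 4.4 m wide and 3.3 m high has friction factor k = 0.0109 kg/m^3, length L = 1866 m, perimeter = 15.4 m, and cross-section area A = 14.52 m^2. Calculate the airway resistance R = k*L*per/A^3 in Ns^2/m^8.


0.1023 Ns^2/m^8

Compute the numerator:
k * L * per = 0.0109 * 1866 * 15.4
= 313.22676
Compute the denominator:
A^3 = 14.52^3 = 3061.257408
Resistance:
R = 313.22676 / 3061.257408
= 0.1023 Ns^2/m^8


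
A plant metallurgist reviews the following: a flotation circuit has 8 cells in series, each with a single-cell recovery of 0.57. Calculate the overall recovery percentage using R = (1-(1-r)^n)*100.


99.8831%

Complement of single-cell recovery:
1 - r = 1 - 0.57 = 0.43
Raise to power n:
(1 - r)^8 = 0.43^8 = 0.001168820028
Overall recovery:
R = (1 - 0.001168820028) * 100
= 99.8831%


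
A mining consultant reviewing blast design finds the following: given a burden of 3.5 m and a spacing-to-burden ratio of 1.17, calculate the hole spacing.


4.095 m

Spacing = burden * ratio
= 3.5 * 1.17
= 4.095 m


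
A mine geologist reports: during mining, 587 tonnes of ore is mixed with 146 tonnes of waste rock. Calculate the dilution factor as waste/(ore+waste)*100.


19.9181%

Total material = ore + waste
= 587 + 146 = 733 tonnes
Dilution = waste / total * 100
= 146 / 733 * 100
= 0.1991814461 * 100
= 19.9181%


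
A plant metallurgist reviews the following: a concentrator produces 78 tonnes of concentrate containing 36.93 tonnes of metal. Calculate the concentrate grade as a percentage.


47.3462%

Grade = (metal in concentrate / concentrate mass) * 100
= (36.93 / 78) * 100
= 0.4734615385 * 100
= 47.3462%


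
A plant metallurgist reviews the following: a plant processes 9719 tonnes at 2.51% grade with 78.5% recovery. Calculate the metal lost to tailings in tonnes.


52.4486 tonnes

Total metal in feed:
= 9719 * 2.51 / 100 = 243.9469 tonnes
Metal recovered:
= 243.9469 * 78.5 / 100 = 191.4983165 tonnes
Metal lost to tailings:
= 243.9469 - 191.4983165
= 52.4486 tonnes


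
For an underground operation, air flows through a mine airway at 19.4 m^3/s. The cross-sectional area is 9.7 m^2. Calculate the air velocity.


Velocity = flow rate / cross-sectional area
= 19.4 / 9.7
= 2.0 m/s

2.0 m/s


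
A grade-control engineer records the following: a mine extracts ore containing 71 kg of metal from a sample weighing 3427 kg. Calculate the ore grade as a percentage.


Ore grade = (metal mass / ore mass) * 100
= (71 / 3427) * 100
= 0.020717829 * 100
= 2.0718%

2.0718%


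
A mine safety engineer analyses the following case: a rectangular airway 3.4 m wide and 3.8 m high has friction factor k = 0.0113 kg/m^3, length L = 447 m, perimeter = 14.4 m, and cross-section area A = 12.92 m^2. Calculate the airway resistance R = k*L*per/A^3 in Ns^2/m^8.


Compute the numerator:
k * L * per = 0.0113 * 447 * 14.4
= 72.73584
Compute the denominator:
A^3 = 12.92^3 = 2156.689088
Resistance:
R = 72.73584 / 2156.689088
= 0.0337 Ns^2/m^8

0.0337 Ns^2/m^8


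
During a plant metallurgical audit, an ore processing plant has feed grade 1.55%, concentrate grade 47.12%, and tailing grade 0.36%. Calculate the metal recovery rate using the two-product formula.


Using the two-product formula:
R = 100 * c * (f - t) / (f * (c - t))
Numerator = 100 * 47.12 * (1.55 - 0.36)
= 100 * 47.12 * 1.19
= 5607.28
Denominator = 1.55 * (47.12 - 0.36)
= 1.55 * 46.76
= 72.478
R = 5607.28 / 72.478
= 77.3653%

77.3653%


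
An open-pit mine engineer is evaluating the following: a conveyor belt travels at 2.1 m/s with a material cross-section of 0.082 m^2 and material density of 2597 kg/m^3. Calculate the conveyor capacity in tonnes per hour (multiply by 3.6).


1609.9322 t/h

Volumetric flow = speed * area
= 2.1 * 0.082 = 0.1722 m^3/s
Mass flow = volumetric * density
= 0.1722 * 2597 = 447.2034 kg/s
Convert to t/h: multiply by 3.6
Capacity = 447.2034 * 3.6
= 1609.9322 t/h


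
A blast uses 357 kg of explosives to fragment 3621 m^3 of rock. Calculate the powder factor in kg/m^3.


0.0986 kg/m^3

Powder factor = explosive mass / rock volume
= 357 / 3621
= 0.0986 kg/m^3


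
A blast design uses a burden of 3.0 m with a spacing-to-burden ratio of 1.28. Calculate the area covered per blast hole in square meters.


First, find the spacing:
Spacing = burden * ratio = 3.0 * 1.28
= 3.84 m
Then, calculate the area:
Area = burden * spacing = 3.0 * 3.84
= 11.52 m^2

11.52 m^2


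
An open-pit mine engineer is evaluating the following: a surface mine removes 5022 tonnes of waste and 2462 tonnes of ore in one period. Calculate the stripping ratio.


Stripping ratio = waste tonnage / ore tonnage
= 5022 / 2462
= 2.0398

2.0398


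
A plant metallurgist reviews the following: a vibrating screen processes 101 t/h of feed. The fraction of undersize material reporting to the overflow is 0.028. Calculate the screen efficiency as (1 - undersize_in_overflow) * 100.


Screen efficiency = (1 - fraction of undersize in overflow) * 100
= (1 - 0.028) * 100
= 0.972 * 100
= 97.2%

97.2%


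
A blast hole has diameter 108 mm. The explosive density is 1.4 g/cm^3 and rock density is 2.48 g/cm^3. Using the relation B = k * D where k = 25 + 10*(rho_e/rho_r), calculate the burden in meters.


3.3097 m

First, compute k:
rho_e / rho_r = 1.4 / 2.48 = 0.564516129
k = 25 + 10 * 0.564516129 = 30.64516129
Then, compute burden:
B = k * D / 1000 = 30.64516129 * 108 / 1000
= 3309.677419 / 1000
= 3.3097 m


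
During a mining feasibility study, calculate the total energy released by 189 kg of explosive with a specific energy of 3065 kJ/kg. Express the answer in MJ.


579.285 MJ

Energy = mass * specific_energy / 1000
= 189 * 3065 / 1000
= 579285 / 1000
= 579.285 MJ


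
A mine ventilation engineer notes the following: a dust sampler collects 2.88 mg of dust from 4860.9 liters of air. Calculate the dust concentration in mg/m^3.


Convert liters to m^3: 1 m^3 = 1000 L
Concentration = mass / volume * 1000
= 2.88 / 4860.9 * 1000
= 0.0005924828735 * 1000
= 0.5925 mg/m^3

0.5925 mg/m^3


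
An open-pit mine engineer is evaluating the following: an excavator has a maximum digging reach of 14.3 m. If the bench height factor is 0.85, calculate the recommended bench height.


Bench height = reach * factor
= 14.3 * 0.85
= 12.155 m

12.155 m


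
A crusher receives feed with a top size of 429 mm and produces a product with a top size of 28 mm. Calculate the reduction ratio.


15.3214

Reduction ratio = feed size / product size
= 429 / 28
= 15.3214


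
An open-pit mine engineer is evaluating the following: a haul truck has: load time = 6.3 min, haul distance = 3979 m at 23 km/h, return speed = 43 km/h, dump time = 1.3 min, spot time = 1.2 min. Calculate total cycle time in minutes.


Convert haul speed to m/min: 23 * 1000/60 = 383.3333333 m/min
Haul time = 3979 / 383.3333333 = 10.38 min
Convert return speed to m/min: 43 * 1000/60 = 716.6666667 m/min
Return time = 3979 / 716.6666667 = 5.552093023 min
Total cycle time:
= 6.3 + 10.38 + 1.3 + 5.552093023 + 1.2
= 24.7321 min

24.7321 min


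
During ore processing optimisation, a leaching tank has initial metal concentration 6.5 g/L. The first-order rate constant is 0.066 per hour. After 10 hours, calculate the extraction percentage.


Compute the exponent:
-k * t = -0.066 * 10 = -0.66
Remaining concentration:
C = 6.5 * exp(-0.66)
= 6.5 * 0.5168513345
= 3.359533674 g/L
Extracted = 6.5 - 3.359533674 = 3.140466326 g/L
Extraction % = 3.140466326 / 6.5 * 100
= 48.3149%

48.3149%


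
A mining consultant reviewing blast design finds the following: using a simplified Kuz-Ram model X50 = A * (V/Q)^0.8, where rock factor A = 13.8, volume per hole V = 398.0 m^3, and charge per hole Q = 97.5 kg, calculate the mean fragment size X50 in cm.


42.5189 cm

Compute V/Q:
V/Q = 398.0 / 97.5 = 4.082051282
Raise to the power 0.8:
(V/Q)^0.8 = 4.082051282^0.8 = 3.081078512
Multiply by A:
X50 = 13.8 * 3.081078512
= 42.5189 cm


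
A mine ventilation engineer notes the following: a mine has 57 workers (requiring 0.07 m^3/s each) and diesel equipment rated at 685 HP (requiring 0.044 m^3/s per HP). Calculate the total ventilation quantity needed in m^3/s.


34.13 m^3/s

Airflow for workers:
Q_people = 57 * 0.07 = 3.99 m^3/s
Airflow for diesel equipment:
Q_diesel = 685 * 0.044 = 30.14 m^3/s
Total ventilation:
Q_total = 3.99 + 30.14
= 34.13 m^3/s


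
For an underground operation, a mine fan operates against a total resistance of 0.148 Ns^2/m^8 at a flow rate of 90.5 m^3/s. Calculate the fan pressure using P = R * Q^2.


1212.157 Pa

Compute Q^2:
Q^2 = 90.5^2 = 8190.25
Compute pressure:
P = R * Q^2 = 0.148 * 8190.25
= 1212.157 Pa


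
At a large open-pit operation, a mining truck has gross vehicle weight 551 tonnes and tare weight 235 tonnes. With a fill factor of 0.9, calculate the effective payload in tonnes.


284.4 tonnes

Maximum payload = gross - tare
= 551 - 235 = 316 tonnes
Effective payload = max payload * fill factor
= 316 * 0.9
= 284.4 tonnes


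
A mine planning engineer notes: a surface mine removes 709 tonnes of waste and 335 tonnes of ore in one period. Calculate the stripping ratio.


Stripping ratio = waste tonnage / ore tonnage
= 709 / 335
= 2.1164

2.1164


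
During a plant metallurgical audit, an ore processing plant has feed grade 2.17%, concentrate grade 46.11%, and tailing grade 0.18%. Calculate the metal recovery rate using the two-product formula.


92.0645%

Using the two-product formula:
R = 100 * c * (f - t) / (f * (c - t))
Numerator = 100 * 46.11 * (2.17 - 0.18)
= 100 * 46.11 * 1.99
= 9175.89
Denominator = 2.17 * (46.11 - 0.18)
= 2.17 * 45.93
= 99.6681
R = 9175.89 / 99.6681
= 92.0645%


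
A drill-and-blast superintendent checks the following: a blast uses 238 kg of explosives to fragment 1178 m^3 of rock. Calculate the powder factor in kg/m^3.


0.202 kg/m^3

Powder factor = explosive mass / rock volume
= 238 / 1178
= 0.202 kg/m^3


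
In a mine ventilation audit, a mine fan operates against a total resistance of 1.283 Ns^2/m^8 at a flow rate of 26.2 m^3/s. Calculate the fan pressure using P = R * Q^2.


880.7025 Pa

Compute Q^2:
Q^2 = 26.2^2 = 686.44
Compute pressure:
P = R * Q^2 = 1.283 * 686.44
= 880.7025 Pa


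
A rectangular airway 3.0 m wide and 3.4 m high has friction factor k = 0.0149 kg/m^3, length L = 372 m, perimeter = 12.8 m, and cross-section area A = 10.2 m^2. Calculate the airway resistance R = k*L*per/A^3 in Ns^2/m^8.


0.0669 Ns^2/m^8

Compute the numerator:
k * L * per = 0.0149 * 372 * 12.8
= 70.94784
Compute the denominator:
A^3 = 10.2^3 = 1061.208
Resistance:
R = 70.94784 / 1061.208
= 0.0669 Ns^2/m^8


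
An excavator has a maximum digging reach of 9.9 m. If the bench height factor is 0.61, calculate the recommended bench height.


Bench height = reach * factor
= 9.9 * 0.61
= 6.039 m

6.039 m


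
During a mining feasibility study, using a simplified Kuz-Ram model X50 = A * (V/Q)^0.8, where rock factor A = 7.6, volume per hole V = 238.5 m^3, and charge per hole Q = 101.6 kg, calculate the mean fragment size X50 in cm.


Compute V/Q:
V/Q = 238.5 / 101.6 = 2.347440945
Raise to the power 0.8:
(V/Q)^0.8 = 2.347440945^0.8 = 1.979136464
Multiply by A:
X50 = 7.6 * 1.979136464
= 15.0414 cm

15.0414 cm


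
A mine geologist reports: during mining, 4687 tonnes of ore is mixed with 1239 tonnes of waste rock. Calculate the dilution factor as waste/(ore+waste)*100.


20.9079%

Total material = ore + waste
= 4687 + 1239 = 5926 tonnes
Dilution = waste / total * 100
= 1239 / 5926 * 100
= 0.2090786365 * 100
= 20.9079%


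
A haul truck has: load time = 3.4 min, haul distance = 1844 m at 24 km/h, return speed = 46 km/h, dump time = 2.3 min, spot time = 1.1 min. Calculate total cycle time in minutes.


Convert haul speed to m/min: 24 * 1000/60 = 400 m/min
Haul time = 1844 / 400 = 4.61 min
Convert return speed to m/min: 46 * 1000/60 = 766.6666667 m/min
Return time = 1844 / 766.6666667 = 2.405217391 min
Total cycle time:
= 3.4 + 4.61 + 2.3 + 2.405217391 + 1.1
= 13.8152 min

13.8152 min


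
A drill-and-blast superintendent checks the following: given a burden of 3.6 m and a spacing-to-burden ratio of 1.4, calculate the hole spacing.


5.04 m

Spacing = burden * ratio
= 3.6 * 1.4
= 5.04 m


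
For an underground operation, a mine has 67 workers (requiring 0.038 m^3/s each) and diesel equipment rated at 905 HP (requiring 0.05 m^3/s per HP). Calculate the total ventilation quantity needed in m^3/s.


47.796 m^3/s

Airflow for workers:
Q_people = 67 * 0.038 = 2.546 m^3/s
Airflow for diesel equipment:
Q_diesel = 905 * 0.05 = 45.25 m^3/s
Total ventilation:
Q_total = 2.546 + 45.25
= 47.796 m^3/s


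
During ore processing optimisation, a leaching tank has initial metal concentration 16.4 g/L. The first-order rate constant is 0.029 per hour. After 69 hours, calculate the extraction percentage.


86.48%

Compute the exponent:
-k * t = -0.029 * 69 = -2.001
Remaining concentration:
C = 16.4 * exp(-2.001)
= 16.4 * 0.1352000156
= 2.217280256 g/L
Extracted = 16.4 - 2.217280256 = 14.18271974 g/L
Extraction % = 14.18271974 / 16.4 * 100
= 86.48%


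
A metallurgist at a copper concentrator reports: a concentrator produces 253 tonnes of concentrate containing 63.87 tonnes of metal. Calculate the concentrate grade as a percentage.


25.2451%

Grade = (metal in concentrate / concentrate mass) * 100
= (63.87 / 253) * 100
= 0.2524505929 * 100
= 25.2451%


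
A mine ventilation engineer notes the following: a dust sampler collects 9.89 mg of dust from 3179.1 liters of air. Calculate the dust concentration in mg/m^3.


Convert liters to m^3: 1 m^3 = 1000 L
Concentration = mass / volume * 1000
= 9.89 / 3179.1 * 1000
= 0.003110943349 * 1000
= 3.1109 mg/m^3

3.1109 mg/m^3


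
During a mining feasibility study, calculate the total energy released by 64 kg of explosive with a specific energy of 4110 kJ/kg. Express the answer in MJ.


Energy = mass * specific_energy / 1000
= 64 * 4110 / 1000
= 263040 / 1000
= 263.04 MJ

263.04 MJ


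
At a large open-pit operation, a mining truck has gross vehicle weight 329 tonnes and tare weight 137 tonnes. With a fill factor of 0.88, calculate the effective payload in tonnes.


Maximum payload = gross - tare
= 329 - 137 = 192 tonnes
Effective payload = max payload * fill factor
= 192 * 0.88
= 168.96 tonnes

168.96 tonnes


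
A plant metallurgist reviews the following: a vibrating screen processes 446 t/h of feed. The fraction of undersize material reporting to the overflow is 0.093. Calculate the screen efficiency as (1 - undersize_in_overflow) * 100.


Screen efficiency = (1 - fraction of undersize in overflow) * 100
= (1 - 0.093) * 100
= 0.907 * 100
= 90.7%

90.7%


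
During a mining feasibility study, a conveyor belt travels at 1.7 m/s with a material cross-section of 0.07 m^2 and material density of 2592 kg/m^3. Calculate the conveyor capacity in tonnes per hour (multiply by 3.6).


Volumetric flow = speed * area
= 1.7 * 0.07 = 0.119 m^3/s
Mass flow = volumetric * density
= 0.119 * 2592 = 308.448 kg/s
Convert to t/h: multiply by 3.6
Capacity = 308.448 * 3.6
= 1110.4128 t/h

1110.4128 t/h


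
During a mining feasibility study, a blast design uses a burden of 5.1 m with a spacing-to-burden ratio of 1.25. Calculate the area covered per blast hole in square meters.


First, find the spacing:
Spacing = burden * ratio = 5.1 * 1.25
= 6.375 m
Then, calculate the area:
Area = burden * spacing = 5.1 * 6.375
= 32.5125 m^2

32.5125 m^2


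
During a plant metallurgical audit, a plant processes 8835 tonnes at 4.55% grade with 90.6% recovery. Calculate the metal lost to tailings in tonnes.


Total metal in feed:
= 8835 * 4.55 / 100 = 401.9925 tonnes
Metal recovered:
= 401.9925 * 90.6 / 100 = 364.205205 tonnes
Metal lost to tailings:
= 401.9925 - 364.205205
= 37.7873 tonnes

37.7873 tonnes


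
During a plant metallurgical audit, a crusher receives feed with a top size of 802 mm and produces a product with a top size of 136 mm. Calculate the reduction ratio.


Reduction ratio = feed size / product size
= 802 / 136
= 5.8971

5.8971


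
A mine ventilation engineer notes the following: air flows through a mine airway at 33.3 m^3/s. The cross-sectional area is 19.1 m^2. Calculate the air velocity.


1.7435 m/s

Velocity = flow rate / cross-sectional area
= 33.3 / 19.1
= 1.7435 m/s


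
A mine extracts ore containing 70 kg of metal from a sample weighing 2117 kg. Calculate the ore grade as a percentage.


3.3066%

Ore grade = (metal mass / ore mass) * 100
= (70 / 2117) * 100
= 0.03306565895 * 100
= 3.3066%


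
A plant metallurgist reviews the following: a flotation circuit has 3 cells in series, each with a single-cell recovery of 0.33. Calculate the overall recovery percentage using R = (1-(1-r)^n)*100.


69.9237%

Complement of single-cell recovery:
1 - r = 1 - 0.33 = 0.67
Raise to power n:
(1 - r)^3 = 0.67^3 = 0.300763
Overall recovery:
R = (1 - 0.300763) * 100
= 69.9237%


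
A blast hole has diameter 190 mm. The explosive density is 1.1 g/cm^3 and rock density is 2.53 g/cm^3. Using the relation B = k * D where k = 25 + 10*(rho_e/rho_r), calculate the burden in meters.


First, compute k:
rho_e / rho_r = 1.1 / 2.53 = 0.4347826087
k = 25 + 10 * 0.4347826087 = 29.34782609
Then, compute burden:
B = k * D / 1000 = 29.34782609 * 190 / 1000
= 5576.086957 / 1000
= 5.5761 m

5.5761 m


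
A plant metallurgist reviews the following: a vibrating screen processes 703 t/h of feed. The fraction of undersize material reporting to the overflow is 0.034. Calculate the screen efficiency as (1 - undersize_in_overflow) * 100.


96.6%

Screen efficiency = (1 - fraction of undersize in overflow) * 100
= (1 - 0.034) * 100
= 0.966 * 100
= 96.6%


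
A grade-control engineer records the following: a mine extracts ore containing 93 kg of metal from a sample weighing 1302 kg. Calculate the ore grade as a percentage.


7.1429%

Ore grade = (metal mass / ore mass) * 100
= (93 / 1302) * 100
= 0.07142857143 * 100
= 7.1429%


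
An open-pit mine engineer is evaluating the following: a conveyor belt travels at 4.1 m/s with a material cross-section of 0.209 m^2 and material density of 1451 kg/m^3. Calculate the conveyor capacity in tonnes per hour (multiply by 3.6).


4476.1028 t/h

Volumetric flow = speed * area
= 4.1 * 0.209 = 0.8569 m^3/s
Mass flow = volumetric * density
= 0.8569 * 1451 = 1243.3619 kg/s
Convert to t/h: multiply by 3.6
Capacity = 1243.3619 * 3.6
= 4476.1028 t/h


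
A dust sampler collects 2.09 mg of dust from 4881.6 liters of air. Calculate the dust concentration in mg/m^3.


Convert liters to m^3: 1 m^3 = 1000 L
Concentration = mass / volume * 1000
= 2.09 / 4881.6 * 1000
= 0.0004281383153 * 1000
= 0.4281 mg/m^3

0.4281 mg/m^3


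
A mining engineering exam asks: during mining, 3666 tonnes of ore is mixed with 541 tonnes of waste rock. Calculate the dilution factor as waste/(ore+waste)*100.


12.8595%

Total material = ore + waste
= 3666 + 541 = 4207 tonnes
Dilution = waste / total * 100
= 541 / 4207 * 100
= 0.1285951985 * 100
= 12.8595%


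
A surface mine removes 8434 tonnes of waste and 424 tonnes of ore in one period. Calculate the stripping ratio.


19.8915

Stripping ratio = waste tonnage / ore tonnage
= 8434 / 424
= 19.8915


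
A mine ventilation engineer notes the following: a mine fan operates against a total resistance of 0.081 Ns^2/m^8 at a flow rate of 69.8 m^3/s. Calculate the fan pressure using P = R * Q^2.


Compute Q^2:
Q^2 = 69.8^2 = 4872.04
Compute pressure:
P = R * Q^2 = 0.081 * 4872.04
= 394.6352 Pa

394.6352 Pa


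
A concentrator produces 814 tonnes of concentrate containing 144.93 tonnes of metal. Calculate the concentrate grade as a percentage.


Grade = (metal in concentrate / concentrate mass) * 100
= (144.93 / 814) * 100
= 0.178046683 * 100
= 17.8047%

17.8047%


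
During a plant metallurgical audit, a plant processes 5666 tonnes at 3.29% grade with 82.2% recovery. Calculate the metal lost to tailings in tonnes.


Total metal in feed:
= 5666 * 3.29 / 100 = 186.4114 tonnes
Metal recovered:
= 186.4114 * 82.2 / 100 = 153.2301708 tonnes
Metal lost to tailings:
= 186.4114 - 153.2301708
= 33.1812 tonnes

33.1812 tonnes


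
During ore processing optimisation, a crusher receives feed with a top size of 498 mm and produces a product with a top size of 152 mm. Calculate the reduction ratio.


3.2763

Reduction ratio = feed size / product size
= 498 / 152
= 3.2763


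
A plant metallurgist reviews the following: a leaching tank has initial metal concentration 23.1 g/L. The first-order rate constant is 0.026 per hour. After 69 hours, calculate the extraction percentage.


Compute the exponent:
-k * t = -0.026 * 69 = -1.794
Remaining concentration:
C = 23.1 * exp(-1.794)
= 23.1 * 0.1662936629
= 3.841383613 g/L
Extracted = 23.1 - 3.841383613 = 19.25861639 g/L
Extraction % = 19.25861639 / 23.1 * 100
= 83.3706%

83.3706%


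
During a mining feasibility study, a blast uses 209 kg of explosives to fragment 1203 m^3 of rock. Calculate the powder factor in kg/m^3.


0.1737 kg/m^3

Powder factor = explosive mass / rock volume
= 209 / 1203
= 0.1737 kg/m^3


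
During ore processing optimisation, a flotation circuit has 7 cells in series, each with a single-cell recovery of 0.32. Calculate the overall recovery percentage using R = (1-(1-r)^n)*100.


93.277%

Complement of single-cell recovery:
1 - r = 1 - 0.32 = 0.68
Raise to power n:
(1 - r)^7 = 0.68^7 = 0.06722988818
Overall recovery:
R = (1 - 0.06722988818) * 100
= 93.277%


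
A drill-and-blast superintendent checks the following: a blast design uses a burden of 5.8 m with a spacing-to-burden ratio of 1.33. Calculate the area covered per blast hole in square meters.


44.7412 m^2

First, find the spacing:
Spacing = burden * ratio = 5.8 * 1.33
= 7.714 m
Then, calculate the area:
Area = burden * spacing = 5.8 * 7.714
= 44.7412 m^2


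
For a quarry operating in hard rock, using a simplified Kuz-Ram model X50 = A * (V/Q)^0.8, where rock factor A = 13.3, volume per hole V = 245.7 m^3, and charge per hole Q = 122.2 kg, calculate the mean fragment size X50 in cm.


Compute V/Q:
V/Q = 245.7 / 122.2 = 2.010638298
Raise to the power 0.8:
(V/Q)^0.8 = 2.010638298^0.8 = 1.748506135
Multiply by A:
X50 = 13.3 * 1.748506135
= 23.2551 cm

23.2551 cm


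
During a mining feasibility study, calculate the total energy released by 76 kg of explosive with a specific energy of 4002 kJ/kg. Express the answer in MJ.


Energy = mass * specific_energy / 1000
= 76 * 4002 / 1000
= 304152 / 1000
= 304.152 MJ

304.152 MJ


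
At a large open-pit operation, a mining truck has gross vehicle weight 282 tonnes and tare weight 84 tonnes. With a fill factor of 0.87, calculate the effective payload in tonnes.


172.26 tonnes

Maximum payload = gross - tare
= 282 - 84 = 198 tonnes
Effective payload = max payload * fill factor
= 198 * 0.87
= 172.26 tonnes


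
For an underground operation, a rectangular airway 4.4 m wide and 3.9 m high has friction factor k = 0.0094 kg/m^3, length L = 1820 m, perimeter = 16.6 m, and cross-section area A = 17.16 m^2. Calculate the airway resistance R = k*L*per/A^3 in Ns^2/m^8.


0.0562 Ns^2/m^8

Compute the numerator:
k * L * per = 0.0094 * 1820 * 16.6
= 283.9928
Compute the denominator:
A^3 = 17.16^3 = 5053.029696
Resistance:
R = 283.9928 / 5053.029696
= 0.0562 Ns^2/m^8


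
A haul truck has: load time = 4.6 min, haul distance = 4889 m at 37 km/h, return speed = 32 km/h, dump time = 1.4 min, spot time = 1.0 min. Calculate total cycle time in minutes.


24.095 min

Convert haul speed to m/min: 37 * 1000/60 = 616.6666667 m/min
Haul time = 4889 / 616.6666667 = 7.928108108 min
Convert return speed to m/min: 32 * 1000/60 = 533.3333333 m/min
Return time = 4889 / 533.3333333 = 9.166875 min
Total cycle time:
= 4.6 + 7.928108108 + 1.4 + 9.166875 + 1.0
= 24.095 min


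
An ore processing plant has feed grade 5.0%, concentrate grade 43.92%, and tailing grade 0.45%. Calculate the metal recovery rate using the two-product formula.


91.942%

Using the two-product formula:
R = 100 * c * (f - t) / (f * (c - t))
Numerator = 100 * 43.92 * (5.0 - 0.45)
= 100 * 43.92 * 4.55
= 19983.6
Denominator = 5.0 * (43.92 - 0.45)
= 5.0 * 43.47
= 217.35
R = 19983.6 / 217.35
= 91.942%


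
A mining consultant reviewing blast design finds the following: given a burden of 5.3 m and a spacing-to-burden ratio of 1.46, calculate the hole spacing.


7.738 m

Spacing = burden * ratio
= 5.3 * 1.46
= 7.738 m


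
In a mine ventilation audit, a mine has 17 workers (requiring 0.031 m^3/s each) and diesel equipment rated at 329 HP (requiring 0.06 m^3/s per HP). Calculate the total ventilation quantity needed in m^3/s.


Airflow for workers:
Q_people = 17 * 0.031 = 0.527 m^3/s
Airflow for diesel equipment:
Q_diesel = 329 * 0.06 = 19.74 m^3/s
Total ventilation:
Q_total = 0.527 + 19.74
= 20.267 m^3/s

20.267 m^3/s


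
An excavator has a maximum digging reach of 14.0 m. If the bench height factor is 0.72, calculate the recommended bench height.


10.08 m

Bench height = reach * factor
= 14.0 * 0.72
= 10.08 m


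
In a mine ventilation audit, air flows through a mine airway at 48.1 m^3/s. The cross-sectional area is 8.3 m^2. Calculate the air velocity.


5.7952 m/s

Velocity = flow rate / cross-sectional area
= 48.1 / 8.3
= 5.7952 m/s


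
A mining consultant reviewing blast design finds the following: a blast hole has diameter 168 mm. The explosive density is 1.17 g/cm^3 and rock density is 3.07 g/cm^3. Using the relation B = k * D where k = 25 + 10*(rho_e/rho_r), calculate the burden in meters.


First, compute k:
rho_e / rho_r = 1.17 / 3.07 = 0.3811074919
k = 25 + 10 * 0.3811074919 = 28.81107492
Then, compute burden:
B = k * D / 1000 = 28.81107492 * 168 / 1000
= 4840.260586 / 1000
= 4.8403 m

4.8403 m


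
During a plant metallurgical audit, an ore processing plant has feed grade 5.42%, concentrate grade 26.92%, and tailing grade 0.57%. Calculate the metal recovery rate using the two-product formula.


Using the two-product formula:
R = 100 * c * (f - t) / (f * (c - t))
Numerator = 100 * 26.92 * (5.42 - 0.57)
= 100 * 26.92 * 4.85
= 13056.2
Denominator = 5.42 * (26.92 - 0.57)
= 5.42 * 26.35
= 142.817
R = 13056.2 / 142.817
= 91.4191%

91.4191%


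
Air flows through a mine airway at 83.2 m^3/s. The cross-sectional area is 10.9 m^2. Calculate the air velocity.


Velocity = flow rate / cross-sectional area
= 83.2 / 10.9
= 7.633 m/s

7.633 m/s


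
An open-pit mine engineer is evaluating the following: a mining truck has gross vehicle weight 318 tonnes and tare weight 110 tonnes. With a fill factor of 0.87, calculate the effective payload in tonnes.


Maximum payload = gross - tare
= 318 - 110 = 208 tonnes
Effective payload = max payload * fill factor
= 208 * 0.87
= 180.96 tonnes

180.96 tonnes


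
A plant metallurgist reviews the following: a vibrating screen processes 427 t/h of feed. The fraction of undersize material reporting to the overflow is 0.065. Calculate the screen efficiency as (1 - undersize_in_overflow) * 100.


Screen efficiency = (1 - fraction of undersize in overflow) * 100
= (1 - 0.065) * 100
= 0.935 * 100
= 93.5%

93.5%


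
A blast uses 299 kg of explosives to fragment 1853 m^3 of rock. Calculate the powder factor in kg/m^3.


Powder factor = explosive mass / rock volume
= 299 / 1853
= 0.1614 kg/m^3

0.1614 kg/m^3


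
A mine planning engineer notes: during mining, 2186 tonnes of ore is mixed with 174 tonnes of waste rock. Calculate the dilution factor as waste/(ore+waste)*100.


Total material = ore + waste
= 2186 + 174 = 2360 tonnes
Dilution = waste / total * 100
= 174 / 2360 * 100
= 0.07372881356 * 100
= 7.3729%

7.3729%


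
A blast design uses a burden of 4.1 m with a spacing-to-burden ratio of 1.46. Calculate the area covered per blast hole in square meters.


24.5426 m^2

First, find the spacing:
Spacing = burden * ratio = 4.1 * 1.46
= 5.986 m
Then, calculate the area:
Area = burden * spacing = 4.1 * 5.986
= 24.5426 m^2


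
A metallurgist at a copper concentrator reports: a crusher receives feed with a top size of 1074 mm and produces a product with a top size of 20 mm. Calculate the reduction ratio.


Reduction ratio = feed size / product size
= 1074 / 20
= 53.7

53.7


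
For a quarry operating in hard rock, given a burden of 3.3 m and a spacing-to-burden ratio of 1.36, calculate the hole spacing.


Spacing = burden * ratio
= 3.3 * 1.36
= 4.488 m

4.488 m


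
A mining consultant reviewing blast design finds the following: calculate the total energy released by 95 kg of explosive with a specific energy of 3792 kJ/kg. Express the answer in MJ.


Energy = mass * specific_energy / 1000
= 95 * 3792 / 1000
= 360240 / 1000
= 360.24 MJ

360.24 MJ


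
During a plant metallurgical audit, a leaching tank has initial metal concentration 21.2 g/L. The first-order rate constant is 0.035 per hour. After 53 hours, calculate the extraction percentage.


84.3547%

Compute the exponent:
-k * t = -0.035 * 53 = -1.855
Remaining concentration:
C = 21.2 * exp(-1.855)
= 21.2 * 0.1564529427
= 3.316802385 g/L
Extracted = 21.2 - 3.316802385 = 17.88319762 g/L
Extraction % = 17.88319762 / 21.2 * 100
= 84.3547%


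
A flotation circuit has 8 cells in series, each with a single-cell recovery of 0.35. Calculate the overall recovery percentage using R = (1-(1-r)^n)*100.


96.8136%

Complement of single-cell recovery:
1 - r = 1 - 0.35 = 0.65
Raise to power n:
(1 - r)^8 = 0.65^8 = 0.03186448129
Overall recovery:
R = (1 - 0.03186448129) * 100
= 96.8136%
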